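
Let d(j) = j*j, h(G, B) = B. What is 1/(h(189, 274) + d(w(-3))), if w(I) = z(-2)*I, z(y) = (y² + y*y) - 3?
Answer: 1/499 ≈ 0.0020040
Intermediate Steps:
z(y) = -3 + 2*y² (z(y) = (y² + y²) - 3 = 2*y² - 3 = -3 + 2*y²)
w(I) = 5*I (w(I) = (-3 + 2*(-2)²)*I = (-3 + 2*4)*I = (-3 + 8)*I = 5*I)
d(j) = j²
1/(h(189, 274) + d(w(-3))) = 1/(274 + (5*(-3))²) = 1/(274 + (-15)²) = 1/(274 + 225) = 1/499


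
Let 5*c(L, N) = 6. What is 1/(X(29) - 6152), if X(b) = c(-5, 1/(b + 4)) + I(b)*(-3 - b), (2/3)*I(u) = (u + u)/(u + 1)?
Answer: -5/31218 ≈ -0.00016016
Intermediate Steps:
c(L, N) = 6/5 (c(L, N) = (1/5)*6 = 6/5)
I(u) = 3*u/(1 + u) (I(u) = 3*((u + u)/(u + 1))/2 = 3*((2*u)/(1 + u))/2 = 3*(2*u/(1 + u))/2 = 3*u/(1 + u))
X(b) = 6/5 + 3*b*(-3 - b)/(1 + b) (X(b) = 6/5 + (3*b/(1 + b))*(-3 - b) = 6/5 + 3*b*(-3 - b)/(1 + b))
1/(X(29) - 6152) = 1/(3*(2 - 13*29 - 5*29**2)/(5*(1 + 29)) - 6152) = 1/((3/5)*(2 - 377 - 5*841)/30 - 6152) = 1/((3/5)*(1/30)*(2 - 377 - 4205) - 6152) = 1/((3/5)*(1/30)*(-4580) - 6152) = 1/(-458/5 - 6152) = 1/(-31218/5) = -5/31218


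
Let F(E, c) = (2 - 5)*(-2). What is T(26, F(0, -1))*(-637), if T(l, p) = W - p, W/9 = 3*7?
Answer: -116571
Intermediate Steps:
F(E, c) = 6 (F(E, c) = -3*(-2) = 6)
W = 189 (W = 9*(3*7) = 9*21 = 189)
T(l, p) = 189 - p
T(26, F(0, -1))*(-637) = (189 - 1*6)*(-637) = (189 - 6)*(-637) = 183*(-637) = -116571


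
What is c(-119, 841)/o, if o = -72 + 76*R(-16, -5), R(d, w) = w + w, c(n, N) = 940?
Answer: -235/208 ≈ -1.1298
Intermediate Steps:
R(d, w) = 2*w
o = -832 (o = -72 + 76*(2*(-5)) = -72 + 76*(-10) = -72 - 760 = -832)
c(-119, 841)/o = 940/(-832) = 940*(-1/832) = -235/208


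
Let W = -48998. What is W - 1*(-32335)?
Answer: -16663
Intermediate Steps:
W - 1*(-32335) = -48998 - 1*(-32335) = -48998 + 32335 = -16663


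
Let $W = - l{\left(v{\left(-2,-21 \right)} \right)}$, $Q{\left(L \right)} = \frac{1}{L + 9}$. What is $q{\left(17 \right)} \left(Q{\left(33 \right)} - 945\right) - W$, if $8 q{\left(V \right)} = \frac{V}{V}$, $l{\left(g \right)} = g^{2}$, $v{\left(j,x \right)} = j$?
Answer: $- \frac{38345}{336} \approx -114.12$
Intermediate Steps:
$q{\left(V \right)} = \frac{1}{8}$ ($q{\left(V \right)} = \frac{V \frac{1}{V}}{8} = \frac{1}{8} \cdot 1 = \frac{1}{8}$)
$Q{\left(L \right)} = \frac{1}{9 + L}$
$W = -4$ ($W = - \left(-2\right)^{2} = \left(-1\right) 4 = -4$)
$q{\left(17 \right)} \left(Q{\left(33 \right)} - 945\right) - W = \frac{\frac{1}{9 + 33} - 945}{8} - -4 = \frac{\frac{1}{42} - 945}{8} + 4 = \frac{1}{8} \left(- \frac{39689}{42}\right) + 4 = - \frac{39689}{336} + 4 = - \frac{38345}{336}$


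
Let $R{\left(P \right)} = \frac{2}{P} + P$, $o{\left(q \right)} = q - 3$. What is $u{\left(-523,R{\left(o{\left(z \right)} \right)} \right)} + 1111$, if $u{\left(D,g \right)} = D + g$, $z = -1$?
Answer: $\frac{1167}{2} \approx 583.5$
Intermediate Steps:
$o{\left(q \right)} = -3 + q$
$R{\left(P \right)} = P + \frac{2}{P}$
$u{\left(-523,R{\left(o{\left(z \right)} \right)} \right)} + 1111 = \left(-523 + \left(\left(-3 - 1\right) + \frac{2}{-3 - 1}\right)\right) + 1111 = \left(-523 - \left(4 - \frac{2}{-4}\right)\right) + 1111 = \left(-523 + \left(-4 + 2 \left(- \frac{1}{4}\right)\right)\right) + 1111 = \left(-523 - \frac{9}{2}\right) + 1111 = - \frac{1055}{2} + 1111 = \frac{1167}{2}$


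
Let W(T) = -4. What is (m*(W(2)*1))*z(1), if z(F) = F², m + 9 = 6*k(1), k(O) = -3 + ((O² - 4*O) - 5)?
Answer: 300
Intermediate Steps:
k(O) = -8 + O² - 4*O (k(O) = -3 + (-5 + O² - 4*O) = -8 + O² - 4*O)
m = -75 (m = -9 + 6*(-8 + 1² - 4*1) = -9 + 6*(-8 + 1 - 4) = -9 + 6*(-11) = -9 - 66 = -75)
(m*(W(2)*1))*z(1) = -(-300)*1² = -75*(-4)*1 = 300*1 = 300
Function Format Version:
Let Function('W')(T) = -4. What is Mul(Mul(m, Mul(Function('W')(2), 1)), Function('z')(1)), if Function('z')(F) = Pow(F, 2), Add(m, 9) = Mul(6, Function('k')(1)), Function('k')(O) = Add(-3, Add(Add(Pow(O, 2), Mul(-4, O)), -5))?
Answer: 300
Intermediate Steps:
Function('k')(O) = Add(-8, Pow(O, 2), Mul(-4, O)) (Function('k')(O) = Add(-3, Add(-5, Pow(O, 2), Mul(-4, O))) = Add(-8, Pow(O, 2), Mul(-4, O)))
m = -75 (m = Add(-9, Mul(6, Add(-8, Pow(1, 2), Mul(-4, 1)))) = Add(-9, Mul(6, Add(-8, 1, -4))) = Add(-9, Mul(6, -11)) = Add(-9, -66) = -75)
Mul(Mul(m, Mul(Function('W')(2), 1)), Function('z')(1)) = Mul(Mul(-75, Mul(-4, 1)), Pow(1, 2)) = Mul(Mul(-75, -4), 1) = Mul(300, 1) = 300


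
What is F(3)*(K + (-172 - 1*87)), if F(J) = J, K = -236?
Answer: -1485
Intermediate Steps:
F(3)*(K + (-172 - 1*87)) = 3*(-236 + (-172 - 1*87)) = 3*(-236 + (-172 - 87)) = 3*(-236 - 259) = 3*(-495) = -1485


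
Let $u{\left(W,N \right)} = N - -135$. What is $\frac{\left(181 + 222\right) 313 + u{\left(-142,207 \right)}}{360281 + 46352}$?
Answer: $\frac{126481}{406633} \approx 0.31104$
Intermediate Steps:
$u{\left(W,N \right)} = 135 + N$ ($u{\left(W,N \right)} = N + 135 = 135 + N$)
$\frac{\left(181 + 222\right) 313 + u{\left(-142,207 \right)}}{360281 + 46352} = \frac{\left(181 + 222\right) 313 + \left(135 + 207\right)}{360281 + 46352} = \frac{403 \cdot 313 + 342}{406633} = \left(126139 + 342\right) \frac{1}{406633} = 126481 \cdot \frac{1}{406633} = \frac{126481}{406633}$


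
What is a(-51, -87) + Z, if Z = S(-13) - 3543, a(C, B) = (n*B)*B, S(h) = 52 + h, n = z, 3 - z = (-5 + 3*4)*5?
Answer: -245712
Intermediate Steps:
z = -32 (z = 3 - (-5 + 3*4)*5 = 3 - (-5 + 12)*5 = 3 - 7*5 = 3 - 1*35 = 3 - 35 = -32)
n = -32
a(C, B) = -32*B² (a(C, B) = (-32*B)*B = -32*B²)
Z = -3504 (Z = (52 - 13) - 3543 = 39 - 3543 = -3504)
a(-51, -87) + Z = -32*(-87)² - 3504 = -32*7569 - 3504 = -242208 - 3504 = -245712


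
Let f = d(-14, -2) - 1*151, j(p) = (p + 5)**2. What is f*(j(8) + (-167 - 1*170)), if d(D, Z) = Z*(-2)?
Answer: 24696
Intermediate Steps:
d(D, Z) = -2*Z
j(p) = (5 + p)**2
f = -147 (f = -2*(-2) - 1*151 = 4 - 151 = -147)
f*(j(8) + (-167 - 1*170)) = -147*((5 + 8)**2 + (-167 - 1*170)) = -147*(13**2 + (-167 - 170)) = -147*(169 - 337) = -147*(-168) = 24696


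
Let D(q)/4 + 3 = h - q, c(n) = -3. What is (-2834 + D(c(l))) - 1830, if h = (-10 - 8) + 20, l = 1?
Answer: -4656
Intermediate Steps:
h = 2 (h = -18 + 20 = 2)
D(q) = -4 - 4*q (D(q) = -12 + 4*(2 - q) = -12 + (8 - 4*q) = -4 - 4*q)
(-2834 + D(c(l))) - 1830 = (-2834 + (-4 - 4*(-3))) - 1830 = (-2834 + (-4 + 12)) - 1830 = (-2834 + 8) - 1830 = -2826 - 1830 = -4656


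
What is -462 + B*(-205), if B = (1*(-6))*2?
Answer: 1998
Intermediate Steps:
B = -12 (B = -6*2 = -12)
-462 + B*(-205) = -462 - 12*(-205) = -462 + 2460 = 1998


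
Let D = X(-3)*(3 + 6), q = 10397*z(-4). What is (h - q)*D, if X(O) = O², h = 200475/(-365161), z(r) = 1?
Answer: -307539130752/365161 ≈ -8.4220e+5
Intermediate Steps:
q = 10397 (q = 10397*1 = 10397)
h = -200475/365161 (h = 200475*(-1/365161) = -200475/365161 ≈ -0.54900)
D = 81 (D = (-3)²*(3 + 6) = 9*9 = 81)
(h - q)*D = (-200475/365161 - 1*10397)*81 = (-200475/365161 - 10397)*81 = -3796779392/365161*81 = -307539130752/365161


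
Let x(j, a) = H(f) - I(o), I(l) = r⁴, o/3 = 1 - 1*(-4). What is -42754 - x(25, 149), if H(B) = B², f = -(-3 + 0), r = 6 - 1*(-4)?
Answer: -32763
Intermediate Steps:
r = 10 (r = 6 + 4 = 10)
f = 3 (f = -1*(-3) = 3)
o = 15 (o = 3*(1 - 1*(-4)) = 3*(1 + 4) = 3*5 = 15)
I(l) = 10000 (I(l) = 10⁴ = 10000)
x(j, a) = -9991 (x(j, a) = 3² - 1*10000 = 9 - 10000 = -9991)
-42754 - x(25, 149) = -42754 - 1*(-9991) = -42754 + 9991 = -32763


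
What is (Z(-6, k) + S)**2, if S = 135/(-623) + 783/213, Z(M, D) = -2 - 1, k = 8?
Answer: 412861761/1956558289 ≈ 0.21101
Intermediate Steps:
Z(M, D) = -3
S = 153018/44233 (S = 135*(-1/623) + 783*(1/213) = -135/623 + 261/71 = 153018/44233 ≈ 3.4594)
(Z(-6, k) + S)**2 = (-3 + 153018/44233)**2 = (20319/44233)**2 = 412861761/1956558289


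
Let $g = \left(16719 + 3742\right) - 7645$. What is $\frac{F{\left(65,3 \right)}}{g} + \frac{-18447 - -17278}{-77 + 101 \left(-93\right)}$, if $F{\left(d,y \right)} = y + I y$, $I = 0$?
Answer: $\frac{2501719}{20227920} \approx 0.12368$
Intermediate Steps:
$g = 12816$ ($g = 20461 - 7645 = 12816$)
$F{\left(d,y \right)} = y$ ($F{\left(d,y \right)} = y + 0 y = y + 0 = y$)
$\frac{F{\left(65,3 \right)}}{g} + \frac{-18447 - -17278}{-77 + 101 \left(-93\right)} = \frac{3}{12816} + \frac{-18447 - -17278}{-77 + 101 \left(-93\right)} = 3 \cdot \frac{1}{12816} + \frac{-18447 + 17278}{-77 - 9393} = \frac{1}{4272} - \frac{1169}{-9470} = \frac{1}{4272} - - \frac{1169}{9470} = \frac{1}{4272} + \frac{1169}{9470} = \frac{2501719}{20227920}$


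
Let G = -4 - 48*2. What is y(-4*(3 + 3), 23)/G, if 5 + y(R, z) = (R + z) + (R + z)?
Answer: 7/100 ≈ 0.070000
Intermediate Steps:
G = -100 (G = -4 - 8*12 = -4 - 96 = -100)
y(R, z) = -5 + 2*R + 2*z (y(R, z) = -5 + ((R + z) + (R + z)) = -5 + (2*R + 2*z) = -5 + 2*R + 2*z)
y(-4*(3 + 3), 23)/G = (-5 + 2*(-4*(3 + 3)) + 2*23)/(-100) = (-5 + 2*(-4*6) + 46)*(-1/100) = (-5 + 2*(-24) + 46)*(-1/100) = (-5 - 48 + 46)*(-1/100) = -7*(-1/100) = 7/100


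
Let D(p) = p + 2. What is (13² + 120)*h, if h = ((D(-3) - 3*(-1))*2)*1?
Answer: 1156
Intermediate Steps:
D(p) = 2 + p
h = 4 (h = (((2 - 3) - 3*(-1))*2)*1 = ((-1 + 3)*2)*1 = (2*2)*1 = 4*1 = 4)
(13² + 120)*h = (13² + 120)*4 = (169 + 120)*4 = 289*4 = 1156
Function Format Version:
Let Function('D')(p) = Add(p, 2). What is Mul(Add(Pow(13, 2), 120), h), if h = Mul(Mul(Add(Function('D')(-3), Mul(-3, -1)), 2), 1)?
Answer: 1156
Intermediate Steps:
Function('D')(p) = Add(2, p)
h = 4 (h = Mul(Mul(Add(Add(2, -3), Mul(-3, -1)), 2), 1) = Mul(Mul(Add(-1, 3), 2), 1) = Mul(Mul(2, 2), 1) = Mul(4, 1) = 4)
Mul(Add(Pow(13, 2), 120), h) = Mul(Add(Pow(13, 2), 120), 4) = Mul(Add(169, 120), 4) = Mul(289, 4) = 1156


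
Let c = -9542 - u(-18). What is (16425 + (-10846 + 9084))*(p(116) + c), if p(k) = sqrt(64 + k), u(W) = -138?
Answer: -137890852 + 87978*sqrt(5) ≈ -1.3769e+8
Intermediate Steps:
c = -9404 (c = -9542 - 1*(-138) = -9542 + 138 = -9404)
(16425 + (-10846 + 9084))*(p(116) + c) = (16425 + (-10846 + 9084))*(sqrt(64 + 116) - 9404) = (16425 - 1762)*(sqrt(180) - 9404) = 14663*(6*sqrt(5) - 9404) = 14663*(-9404 + 6*sqrt(5)) = -137890852 + 87978*sqrt(5)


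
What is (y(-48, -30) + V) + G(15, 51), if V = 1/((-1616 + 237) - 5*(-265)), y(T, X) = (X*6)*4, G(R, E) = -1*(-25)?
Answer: -37531/54 ≈ -695.02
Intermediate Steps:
G(R, E) = 25
y(T, X) = 24*X (y(T, X) = (6*X)*4 = 24*X)
V = -1/54 (V = 1/(-1379 + 1325) = 1/(-54) = -1/54 ≈ -0.018519)
(y(-48, -30) + V) + G(15, 51) = (24*(-30) - 1/54) + 25 = (-720 - 1/54) + 25 = -38881/54 + 25 = -37531/54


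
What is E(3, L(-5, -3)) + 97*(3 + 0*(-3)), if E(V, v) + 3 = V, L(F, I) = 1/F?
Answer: 291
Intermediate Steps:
E(V, v) = -3 + V
E(3, L(-5, -3)) + 97*(3 + 0*(-3)) = (-3 + 3) + 97*(3 + 0*(-3)) = 0 + 97*(3 + 0) = 0 + 97*3 = 0 + 291 = 291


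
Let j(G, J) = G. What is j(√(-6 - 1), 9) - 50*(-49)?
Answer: 2450 + I*√7 ≈ 2450.0 + 2.6458*I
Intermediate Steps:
j(√(-6 - 1), 9) - 50*(-49) = √(-6 - 1) - 50*(-49) = √(-7) + 2450 = I*√7 + 2450 = 2450 + I*√7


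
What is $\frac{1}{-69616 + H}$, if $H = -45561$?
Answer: $- \frac{1}{115177} \approx -8.6823 \cdot 10^{-6}$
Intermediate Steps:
$\frac{1}{-69616 + H} = \frac{1}{-69616 - 45561} = \frac{1}{-115177} = - \frac{1}{115177}$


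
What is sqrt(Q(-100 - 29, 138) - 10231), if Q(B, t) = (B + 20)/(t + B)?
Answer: 2*I*sqrt(23047)/3 ≈ 101.21*I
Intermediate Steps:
Q(B, t) = (20 + B)/(B + t)
sqrt(Q(-100 - 29, 138) - 10231) = sqrt((20 + (-100 - 29))/((-100 - 29) + 138) - 10231) = sqrt((20 - 129)/(-129 + 138) - 10231) = sqrt(-109/9 - 10231) = sqrt(-92188/9) = 2*I*sqrt(23047)/3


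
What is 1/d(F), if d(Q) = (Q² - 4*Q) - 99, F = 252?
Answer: 1/62397 ≈ 1.6026e-5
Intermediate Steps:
d(Q) = -99 + Q² - 4*Q
1/d(F) = 1/(-99 + 252² - 4*252) = 1/(-99 + 63504 - 1008) = 1/62397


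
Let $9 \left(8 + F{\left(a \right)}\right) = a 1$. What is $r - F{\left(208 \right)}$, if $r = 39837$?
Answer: $\frac{358397}{9} \approx 39822.0$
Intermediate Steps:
$F{\left(a \right)} = -8 + \frac{a}{9}$ ($F{\left(a \right)} = -8 + \frac{a 1}{9} = -8 + \frac{a}{9}$)
$r - F{\left(208 \right)} = 39837 - \left(-8 + \frac{1}{9} \cdot 208\right) = 39837 - \left(-8 + \frac{208}{9}\right) = 39837 - \frac{136}{9} = \frac{358397}{9}$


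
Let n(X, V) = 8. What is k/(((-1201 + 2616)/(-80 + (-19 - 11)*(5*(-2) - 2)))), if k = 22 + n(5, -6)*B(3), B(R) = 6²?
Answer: 17360/283 ≈ 61.343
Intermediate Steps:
B(R) = 36
k = 310 (k = 22 + 8*36 = 22 + 288 = 310)
k/(((-1201 + 2616)/(-80 + (-19 - 11)*(5*(-2) - 2)))) = 310/(((-1201 + 2616)/(-80 + (-19 - 11)*(5*(-2) - 2)))) = 310/((1415/(-80 - 30*(-10 - 2)))) = 310/((1415/(-80 - 30*(-12)))) = 310/((1415/(-80 + 360))) = 310/((1415/280)) = 310/((1415*(1/280))) = 310/(283/56) = 310*(56/283) = 17360/283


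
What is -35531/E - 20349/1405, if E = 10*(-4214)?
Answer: -161517161/11841340 ≈ -13.640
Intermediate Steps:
E = -42140
-35531/E - 20349/1405 = -35531/(-42140) - 20349/1405 = -35531*(-1/42140) - 20349*1/1405 = 35531/42140 - 20349/1405 = -161517161/11841340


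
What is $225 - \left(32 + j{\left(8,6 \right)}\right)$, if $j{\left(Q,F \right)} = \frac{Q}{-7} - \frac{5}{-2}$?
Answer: $\frac{2683}{14} \approx 191.64$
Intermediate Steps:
$j{\left(Q,F \right)} = \frac{5}{2} - \frac{Q}{7}$ ($j{\left(Q,F \right)} = Q \left(- \frac{1}{7}\right) - - \frac{5}{2} = - \frac{Q}{7} + \frac{5}{2} = \frac{5}{2} - \frac{Q}{7}$)
$225 - \left(32 + j{\left(8,6 \right)}\right) = 225 - \left(32 + \left(\frac{5}{2} - \frac{8}{7}\right)\right) = 225 - \left(32 + \frac{19}{14}\right) = 225 - \frac{467}{14} = \frac{2683}{14}$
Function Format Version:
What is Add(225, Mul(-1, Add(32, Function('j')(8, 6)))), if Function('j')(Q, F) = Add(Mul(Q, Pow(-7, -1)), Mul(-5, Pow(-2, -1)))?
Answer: Rational(2683, 14) ≈ 191.64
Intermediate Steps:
Function('j')(Q, F) = Add(Rational(5, 2), Mul(Rational(-1, 7), Q)) (Function('j')(Q, F) = Add(Mul(Q, Rational(-1, 7)), Mul(-5, Rational(-1, 2))) = Add(Mul(Rational(-1, 7), Q), Rational(5, 2)) = Add(Rational(5, 2), Mul(Rational(-1, 7), Q)))
Add(225, Mul(-1, Add(32, Function('j')(8, 6)))) = Add(225, Mul(-1, Add(32, Add(Rational(5, 2), Mul(Rational(-1, 7), 8))))) = Add(225, Mul(-1, Add(32, Add(Rational(5, 2), Rational(-8, 7))))) = Add(225, Mul(-1, Add(32, Rational(19, 14)))) = Add(225, Mul(-1, Rational(467, 14))) = Add(225, Rational(-467, 14)) = Rational(2683, 14)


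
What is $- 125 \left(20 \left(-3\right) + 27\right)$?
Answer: $4125$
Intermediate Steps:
$- 125 \left(20 \left(-3\right) + 27\right) = - 125 \left(-60 + 27\right) = \left(-125\right) \left(-33\right) = 4125$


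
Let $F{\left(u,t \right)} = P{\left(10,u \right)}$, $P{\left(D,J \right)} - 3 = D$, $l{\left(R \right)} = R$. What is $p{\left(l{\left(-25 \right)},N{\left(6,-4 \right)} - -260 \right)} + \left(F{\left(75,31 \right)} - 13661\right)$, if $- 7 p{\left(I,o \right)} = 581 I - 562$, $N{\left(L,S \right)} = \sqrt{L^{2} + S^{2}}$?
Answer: $- \frac{80449}{7} \approx -11493.0$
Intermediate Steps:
$P{\left(D,J \right)} = 3 + D$
$F{\left(u,t \right)} = 13$ ($F{\left(u,t \right)} = 3 + 10 = 13$)
$p{\left(I,o \right)} = \frac{562}{7} - 83 I$ ($p{\left(I,o \right)} = - \frac{581 I - 562}{7} = - \frac{-562 + 581 I}{7} = \frac{562}{7} - 83 I$)
$p{\left(l{\left(-25 \right)},N{\left(6,-4 \right)} - -260 \right)} + \left(F{\left(75,31 \right)} - 13661\right) = \left(\frac{562}{7} - -2075\right) + \left(13 - 13661\right) = \left(\frac{562}{7} + 2075\right) + \left(13 - 13661\right) = \frac{15087}{7} - 13648 = - \frac{80449}{7}$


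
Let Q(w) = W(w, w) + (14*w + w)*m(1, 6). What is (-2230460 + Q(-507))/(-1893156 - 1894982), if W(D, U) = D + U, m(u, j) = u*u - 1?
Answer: 1115737/1894069 ≈ 0.58907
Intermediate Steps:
m(u, j) = -1 + u² (m(u, j) = u² - 1 = -1 + u²)
Q(w) = 2*w (Q(w) = (w + w) + (14*w + w)*(-1 + 1²) = 2*w + (15*w)*(-1 + 1) = 2*w + (15*w)*0 = 2*w + 0 = 2*w)
(-2230460 + Q(-507))/(-1893156 - 1894982) = (-2230460 + 2*(-507))/(-1893156 - 1894982) = (-2230460 - 1014)/(-3788138) = -2231474*(-1/3788138) = 1115737/1894069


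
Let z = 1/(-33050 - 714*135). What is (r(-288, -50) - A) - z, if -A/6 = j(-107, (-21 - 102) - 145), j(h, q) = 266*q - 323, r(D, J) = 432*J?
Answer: -58411871039/129440 ≈ -4.5127e+5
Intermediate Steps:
j(h, q) = -323 + 266*q
A = 429666 (A = -6*(-323 + 266*((-21 - 102) - 145)) = -6*(-323 + 266*(-123 - 145)) = -6*(-323 + 266*(-268)) = -6*(-323 - 71288) = -6*(-71611) = 429666)
z = -1/129440 (z = 1/(-33050 - 96390) = 1/(-129440) = -1/129440 ≈ -7.7256e-6)
(r(-288, -50) - A) - z = (432*(-50) - 1*429666) - 1*(-1/129440) = (-21600 - 429666) + 1/129440 = -451266 + 1/129440 = -58411871039/129440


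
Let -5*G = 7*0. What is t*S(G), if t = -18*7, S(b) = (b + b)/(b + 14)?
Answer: 0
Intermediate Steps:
G = 0 (G = -7*0/5 = -⅕*0 = 0)
S(b) = 2*b/(14 + b) (S(b) = (2*b)/(14 + b) = 2*b/(14 + b))
t = -126
t*S(G) = -252*0/(14 + 0) = -252*0/14 = -126*0 = 0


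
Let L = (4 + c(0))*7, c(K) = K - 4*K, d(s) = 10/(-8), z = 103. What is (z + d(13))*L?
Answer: 2849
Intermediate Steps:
d(s) = -5/4 (d(s) = 10*(-⅛) = -5/4)
c(K) = -3*K
L = 28 (L = (4 - 3*0)*7 = (4 + 0)*7 = 4*7 = 28)
(z + d(13))*L = (103 - 5/4)*28 = (407/4)*28 = 2849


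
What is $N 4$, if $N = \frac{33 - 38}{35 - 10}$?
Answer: $- \frac{4}{5} \approx -0.8$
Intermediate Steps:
$N = - \frac{1}{5}$ ($N = - \frac{5}{25} = \left(-5\right) \frac{1}{25} = - \frac{1}{5} \approx -0.2$)
$N 4 = \left(- \frac{1}{5}\right) 4 = - \frac{4}{5}$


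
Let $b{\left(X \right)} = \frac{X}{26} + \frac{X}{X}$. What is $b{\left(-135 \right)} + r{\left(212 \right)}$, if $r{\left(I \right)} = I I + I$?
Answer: $\frac{1173947}{26} \approx 45152.0$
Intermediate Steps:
$r{\left(I \right)} = I + I^{2}$ ($r{\left(I \right)} = I^{2} + I = I + I^{2}$)
$b{\left(X \right)} = 1 + \frac{X}{26}$ ($b{\left(X \right)} = X \frac{1}{26} + 1 = \frac{X}{26} + 1 = 1 + \frac{X}{26}$)
$b{\left(-135 \right)} + r{\left(212 \right)} = \left(1 + \frac{1}{26} \left(-135\right)\right) + 212 \left(1 + 212\right) = \left(1 - \frac{135}{26}\right) + 212 \cdot 213 = - \frac{109}{26} + 45156 = \frac{1173947}{26}$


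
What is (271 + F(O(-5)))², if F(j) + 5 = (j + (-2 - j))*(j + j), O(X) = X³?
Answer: 586756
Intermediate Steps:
F(j) = -5 - 4*j (F(j) = -5 + (j + (-2 - j))*(j + j) = -5 - 4*j)
(271 + F(O(-5)))² = (271 + (-5 - 4*(-5)³))² = (271 + (-5 - 4*(-125)))² = (271 + (-5 + 500))² = (271 + 495)² = 766² = 586756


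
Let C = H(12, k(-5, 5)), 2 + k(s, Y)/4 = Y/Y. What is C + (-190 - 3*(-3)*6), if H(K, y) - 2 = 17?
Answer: -117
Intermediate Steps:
k(s, Y) = -4 (k(s, Y) = -8 + 4*(Y/Y) = -8 + 4*1 = -8 + 4 = -4)
H(K, y) = 19 (H(K, y) = 2 + 17 = 19)
C = 19
C + (-190 - 3*(-3)*6) = 19 + (-190 - 3*(-3)*6) = 19 + (-190 + 9*6) = 19 + (-190 + 54) = 19 - 136 = -117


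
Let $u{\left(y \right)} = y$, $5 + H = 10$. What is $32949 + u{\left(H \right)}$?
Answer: $32954$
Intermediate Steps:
$H = 5$ ($H = -5 + 10 = 5$)
$32949 + u{\left(H \right)} = 32949 + 5 = 32954$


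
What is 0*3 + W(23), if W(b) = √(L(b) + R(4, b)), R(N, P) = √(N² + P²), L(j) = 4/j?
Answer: √(92 + 529*√545)/23 ≈ 4.8497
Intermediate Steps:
W(b) = √(√(16 + b²) + 4/b) (W(b) = √(4/b + √(4² + b²)) = √(4/b + √(16 + b²)) = √(√(16 + b²) + 4/b))
0*3 + W(23) = 0*3 + √(√(16 + 23²) + 4/23) = 0 + √(√(16 + 529) + 4*(1/23)) = 0 + √(√545 + 4/23) = 0 + √(4/23 + √545) = √(4/23 + √545)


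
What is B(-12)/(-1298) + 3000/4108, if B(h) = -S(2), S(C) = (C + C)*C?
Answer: 490858/666523 ≈ 0.73645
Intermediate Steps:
S(C) = 2*C² (S(C) = (2*C)*C = 2*C²)
B(h) = -8 (B(h) = -2*2² = -2*4 = -1*8 = -8)
B(-12)/(-1298) + 3000/4108 = -8/(-1298) + 3000/4108 = -8*(-1/1298) + 3000*(1/4108) = 4/649 + 750/1027 = 490858/666523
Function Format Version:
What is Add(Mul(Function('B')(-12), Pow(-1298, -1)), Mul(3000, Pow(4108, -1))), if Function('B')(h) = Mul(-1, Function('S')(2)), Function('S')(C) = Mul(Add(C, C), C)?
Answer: Rational(490858, 666523) ≈ 0.73645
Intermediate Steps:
Function('S')(C) = Mul(2, Pow(C, 2)) (Function('S')(C) = Mul(Mul(2, C), C) = Mul(2, Pow(C, 2)))
Function('B')(h) = -8 (Function('B')(h) = Mul(-1, Mul(2, Pow(2, 2))) = Mul(-1, Mul(2, 4)) = Mul(-1, 8) = -8)
Add(Mul(Function('B')(-12), Pow(-1298, -1)), Mul(3000, Pow(4108, -1))) = Add(Mul(-8, Pow(-1298, -1)), Mul(3000, Pow(4108, -1))) = Add(Mul(-8, Rational(-1, 1298)), Mul(3000, Rational(1, 4108))) = Add(Rational(4, 649), Rational(750, 1027)) = Rational(490858, 666523)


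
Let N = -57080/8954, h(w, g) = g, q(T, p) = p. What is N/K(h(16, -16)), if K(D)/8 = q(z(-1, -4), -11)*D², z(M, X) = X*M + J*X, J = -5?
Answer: 7135/25214464 ≈ 0.00028297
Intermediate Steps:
z(M, X) = -5*X + M*X (z(M, X) = X*M - 5*X = M*X - 5*X = -5*X + M*X)
N = -28540/4477 (N = -57080*1/8954 = -28540/4477 ≈ -6.3748)
K(D) = -88*D² (K(D) = 8*(-11*D²) = -88*D²)
N/K(h(16, -16)) = -28540/(4477*((-88*(-16)²))) = -28540/(4477*((-88*256))) = -28540/4477/(-22528) = -28540/4477*(-1/22528) = 7135/25214464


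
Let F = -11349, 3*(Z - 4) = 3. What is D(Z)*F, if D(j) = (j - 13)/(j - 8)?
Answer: -30264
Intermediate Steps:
Z = 5 (Z = 4 + (⅓)*3 = 4 + 1 = 5)
D(j) = (-13 + j)/(-8 + j)
D(Z)*F = ((-13 + 5)/(-8 + 5))*(-11349) = (-8/(-3))*(-11349) = -⅓*(-8)*(-11349) = (8/3)*(-11349) = -30264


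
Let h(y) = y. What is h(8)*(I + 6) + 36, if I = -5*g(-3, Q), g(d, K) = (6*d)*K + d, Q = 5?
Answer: 3804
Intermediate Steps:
g(d, K) = d + 6*K*d (g(d, K) = 6*K*d + d = d + 6*K*d)
I = 465 (I = -(-15)*(1 + 6*5) = -(-15)*(1 + 30) = -(-15)*31 = -5*(-93) = 465)
h(8)*(I + 6) + 36 = 8*(465 + 6) + 36 = 8*471 + 36 = 3768 + 36 = 3804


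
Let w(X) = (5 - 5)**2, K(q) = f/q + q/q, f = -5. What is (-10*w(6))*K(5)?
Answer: 0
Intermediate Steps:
K(q) = 1 - 5/q (K(q) = -5/q + q/q = -5/q + 1 = 1 - 5/q)
w(X) = 0 (w(X) = 0**2 = 0)
(-10*w(6))*K(5) = (-10*0)*((-5 + 5)/5) = 0*((1/5)*0) = 0*0 = 0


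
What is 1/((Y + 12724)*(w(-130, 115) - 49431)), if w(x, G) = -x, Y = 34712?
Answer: -1/2338642236 ≈ -4.2760e-10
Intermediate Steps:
1/((Y + 12724)*(w(-130, 115) - 49431)) = 1/((34712 + 12724)*(-1*(-130) - 49431)) = 1/(47436*(130 - 49431)) = 1/(47436*(-49301)) = 1/(-2338642236) = -1/2338642236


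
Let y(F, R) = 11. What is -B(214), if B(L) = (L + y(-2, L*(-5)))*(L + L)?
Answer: -96300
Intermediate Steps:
B(L) = 2*L*(11 + L) (B(L) = (L + 11)*(L + L) = (11 + L)*(2*L) = 2*L*(11 + L))
-B(214) = -2*214*(11 + 214) = -2*214*225 = -1*96300 = -96300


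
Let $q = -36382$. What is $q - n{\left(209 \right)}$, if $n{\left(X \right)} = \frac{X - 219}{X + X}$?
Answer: $- \frac{7603833}{209} \approx -36382.0$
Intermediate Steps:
$n{\left(X \right)} = \frac{-219 + X}{2 X}$
$q - n{\left(209 \right)} = -36382 - \frac{-219 + 209}{2 \cdot 209} = -36382 - \frac{1}{2} \cdot \frac{1}{209} \left(-10\right) = -36382 - - \frac{5}{209} = -36382 + \frac{5}{209} = - \frac{7603833}{209}$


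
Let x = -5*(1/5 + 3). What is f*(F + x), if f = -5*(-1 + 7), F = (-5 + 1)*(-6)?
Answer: -240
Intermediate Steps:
F = 24 (F = -4*(-6) = 24)
x = -16 (x = -5*(⅕ + 3) = -5*16/5 = -16)
f = -30 (f = -5*6 = -30)
f*(F + x) = -30*(24 - 16) = -30*8 = -240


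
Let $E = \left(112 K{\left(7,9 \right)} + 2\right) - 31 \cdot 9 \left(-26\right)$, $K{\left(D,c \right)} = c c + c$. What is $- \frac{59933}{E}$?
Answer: $- \frac{59933}{17336} \approx -3.4571$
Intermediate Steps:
$K{\left(D,c \right)} = c + c^{2}$ ($K{\left(D,c \right)} = c^{2} + c = c + c^{2}$)
$E = 17336$ ($E = \left(112 \cdot 9 \left(1 + 9\right) + 2\right) - 31 \cdot 9 \left(-26\right) = \left(112 \cdot 9 \cdot 10 + 2\right) - 279 \left(-26\right) = \left(112 \cdot 90 + 2\right) - -7254 = \left(10080 + 2\right) + 7254 = 10082 + 7254 = 17336$)
$- \frac{59933}{E} = - \frac{59933}{17336}$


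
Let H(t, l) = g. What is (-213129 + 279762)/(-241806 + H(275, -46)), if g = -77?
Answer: -66633/241883 ≈ -0.27548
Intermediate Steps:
H(t, l) = -77
(-213129 + 279762)/(-241806 + H(275, -46)) = (-213129 + 279762)/(-241806 - 77) = 66633/(-241883) = 66633*(-1/241883) = -66633/241883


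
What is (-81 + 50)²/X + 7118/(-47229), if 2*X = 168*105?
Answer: -828271/19836180 ≈ -0.041756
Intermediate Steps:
X = 8820 (X = (168*105)/2 = (½)*17640 = 8820)
(-81 + 50)²/X + 7118/(-47229) = (-81 + 50)²/8820 + 7118/(-47229) = (-31)²*(1/8820) + 7118*(-1/47229) = 961*(1/8820) - 7118/47229 = 961/8820 - 7118/47229 = -828271/19836180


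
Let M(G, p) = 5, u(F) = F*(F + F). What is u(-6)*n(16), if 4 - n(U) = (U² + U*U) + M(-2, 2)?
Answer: -36936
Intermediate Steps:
u(F) = 2*F² (u(F) = F*(2*F) = 2*F²)
n(U) = -1 - 2*U² (n(U) = 4 - ((U² + U*U) + 5) = 4 - ((U² + U²) + 5) = 4 - (2*U² + 5) = 4 - (5 + 2*U²) = 4 + (-5 - 2*U²) = -1 - 2*U²)
u(-6)*n(16) = (2*(-6)²)*(-1 - 2*16²) = (2*36)*(-1 - 2*256) = 72*(-1 - 512) = 72*(-513) = -36936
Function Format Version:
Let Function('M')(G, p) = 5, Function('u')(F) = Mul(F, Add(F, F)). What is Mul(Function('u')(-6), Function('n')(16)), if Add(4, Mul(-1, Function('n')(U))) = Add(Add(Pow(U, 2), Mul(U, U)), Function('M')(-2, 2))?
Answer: -36936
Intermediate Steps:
Function('u')(F) = Mul(2, Pow(F, 2)) (Function('u')(F) = Mul(F, Mul(2, F)) = Mul(2, Pow(F, 2)))
Function('n')(U) = Add(-1, Mul(-2, Pow(U, 2))) (Function('n')(U) = Add(4, Mul(-1, Add(Add(Pow(U, 2), Mul(U, U)), 5))) = Add(4, Mul(-1, Add(Add(Pow(U, 2), Pow(U, 2)), 5))) = Add(4, Mul(-1, Add(Mul(2, Pow(U, 2)), 5))) = Add(4, Mul(-1, Add(5, Mul(2, Pow(U, 2))))) = Add(4, Add(-5, Mul(-2, Pow(U, 2)))) = Add(-1, Mul(-2, Pow(U, 2))))
Mul(Function('u')(-6), Function('n')(16)) = Mul(Mul(2, Pow(-6, 2)), Add(-1, Mul(-2, Pow(16, 2)))) = Mul(Mul(2, 36), Add(-1, Mul(-2, 256))) = Mul(72, Add(-1, -512)) = Mul(72, -513) = -36936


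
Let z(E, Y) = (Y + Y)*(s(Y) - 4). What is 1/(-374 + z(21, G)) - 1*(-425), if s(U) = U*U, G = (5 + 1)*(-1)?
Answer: 322149/758 ≈ 425.00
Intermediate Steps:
G = -6 (G = 6*(-1) = -6)
s(U) = U**2
z(E, Y) = 2*Y*(-4 + Y**2) (z(E, Y) = (Y + Y)*(Y**2 - 4) = (2*Y)*(-4 + Y**2) = 2*Y*(-4 + Y**2))
1/(-374 + z(21, G)) - 1*(-425) = 1/(-374 + 2*(-6)*(-4 + (-6)**2)) - 1*(-425) = 1/(-374 + 2*(-6)*(-4 + 36)) + 425 = 1/(-374 + 2*(-6)*32) + 425 = 1/(-374 - 384) + 425 = 1/(-758) + 425 = -1/758 + 425 = 322149/758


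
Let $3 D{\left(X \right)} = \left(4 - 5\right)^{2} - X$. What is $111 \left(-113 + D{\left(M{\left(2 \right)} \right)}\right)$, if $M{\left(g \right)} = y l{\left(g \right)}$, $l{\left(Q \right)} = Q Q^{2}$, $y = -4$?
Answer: $-11322$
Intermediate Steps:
$l{\left(Q \right)} = Q^{3}$
$M{\left(g \right)} = - 4 g^{3}$
$D{\left(X \right)} = \frac{1}{3} - \frac{X}{3}$ ($D{\left(X \right)} = \frac{\left(4 - 5\right)^{2} - X}{3} = \frac{\left(-1\right)^{2} - X}{3} = \frac{1 - X}{3} = \frac{1}{3} - \frac{X}{3}$)
$111 \left(-113 + D{\left(M{\left(2 \right)} \right)}\right) = 111 \left(-113 - \left(- \frac{1}{3} + \frac{\left(-4\right) 2^{3}}{3}\right)\right) = 111 \left(-113 - \left(- \frac{1}{3} + \frac{\left(-4\right) 8}{3}\right)\right) = 111 \left(-113 + \left(\frac{1}{3} - - \frac{32}{3}\right)\right) = 111 \left(-113 + \left(\frac{1}{3} + \frac{32}{3}\right)\right) = 111 \left(-113 + 11\right) = 111 \left(-102\right) = -11322$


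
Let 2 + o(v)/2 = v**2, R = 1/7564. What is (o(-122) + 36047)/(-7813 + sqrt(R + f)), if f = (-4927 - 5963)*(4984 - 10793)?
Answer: 1296422559484/5589899375 + 43874*sqrt(904841071277131)/5589899375 ≈ 468.02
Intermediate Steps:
f = 63260010 (f = -10890*(-5809) = 63260010)
R = 1/7564 ≈ 0.00013221
o(v) = -4 + 2*v**2
(o(-122) + 36047)/(-7813 + sqrt(R + f)) = ((-4 + 2*(-122)**2) + 36047)/(-7813 + sqrt(1/7564 + 63260010)) = ((-4 + 2*14884) + 36047)/(-7813 + sqrt(478498715641/7564)) = ((-4 + 29768) + 36047)/(-7813 + sqrt(904841071277131)/3782) = (29764 + 36047)/(-7813 + sqrt(904841071277131)/3782) = 65811/(-7813 + sqrt(904841071277131)/3782)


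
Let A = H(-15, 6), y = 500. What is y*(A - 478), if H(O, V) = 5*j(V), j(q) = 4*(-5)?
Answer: -289000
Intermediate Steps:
j(q) = -20
H(O, V) = -100 (H(O, V) = 5*(-20) = -100)
A = -100
y*(A - 478) = 500*(-100 - 478) = 500*(-578) = -289000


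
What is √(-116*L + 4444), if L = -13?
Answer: 8*√93 ≈ 77.149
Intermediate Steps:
√(-116*L + 4444) = √(-116*(-13) + 4444) = √(1508 + 4444) = √5952 = 8*√93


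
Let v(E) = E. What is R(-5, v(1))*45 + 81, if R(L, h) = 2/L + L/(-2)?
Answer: 351/2 ≈ 175.50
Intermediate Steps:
R(L, h) = 2/L - L/2 (R(L, h) = 2/L + L*(-1/2) = 2/L - L/2)
R(-5, v(1))*45 + 81 = (2/(-5) - 1/2*(-5))*45 + 81 = (2*(-1/5) + 5/2)*45 + 81 = (-2/5 + 5/2)*45 + 81 = (21/10)*45 + 81 = 189/2 + 81 = 351/2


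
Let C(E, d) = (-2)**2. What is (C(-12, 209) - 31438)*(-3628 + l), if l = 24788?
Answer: -665143440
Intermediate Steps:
C(E, d) = 4
(C(-12, 209) - 31438)*(-3628 + l) = (4 - 31438)*(-3628 + 24788) = -31434*21160 = -665143440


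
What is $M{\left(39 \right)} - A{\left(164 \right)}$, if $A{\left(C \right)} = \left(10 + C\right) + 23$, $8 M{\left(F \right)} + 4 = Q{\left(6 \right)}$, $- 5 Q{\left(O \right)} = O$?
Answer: $- \frac{3953}{20} \approx -197.65$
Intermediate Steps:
$Q{\left(O \right)} = - \frac{O}{5}$
$M{\left(F \right)} = - \frac{13}{20}$ ($M{\left(F \right)} = - \frac{1}{2} + \frac{\left(- \frac{1}{5}\right) 6}{8} = - \frac{1}{2} + \frac{1}{8} \left(- \frac{6}{5}\right) = - \frac{1}{2} - \frac{3}{20} = - \frac{13}{20}$)
$A{\left(C \right)} = 33 + C$
$M{\left(39 \right)} - A{\left(164 \right)} = - \frac{13}{20} - \left(33 + 164\right) = - \frac{13}{20} - 197 = - \frac{3953}{20}$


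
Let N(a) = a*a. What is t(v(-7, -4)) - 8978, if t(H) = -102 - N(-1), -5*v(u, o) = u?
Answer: -9081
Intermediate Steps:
v(u, o) = -u/5
N(a) = a**2
t(H) = -103 (t(H) = -102 - 1*(-1)**2 = -102 - 1*1 = -102 - 1 = -103)
t(v(-7, -4)) - 8978 = -103 - 8978 = -9081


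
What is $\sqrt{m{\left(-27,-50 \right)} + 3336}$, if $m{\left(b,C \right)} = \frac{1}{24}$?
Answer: $\frac{\sqrt{480390}}{12} \approx 57.758$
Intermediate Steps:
$m{\left(b,C \right)} = \frac{1}{24}$
$\sqrt{m{\left(-27,-50 \right)} + 3336} = \sqrt{\frac{1}{24} + 3336} = \sqrt{\frac{80065}{24}} = \frac{\sqrt{480390}}{12}$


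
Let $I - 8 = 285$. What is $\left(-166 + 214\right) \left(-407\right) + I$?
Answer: $-19243$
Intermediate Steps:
$I = 293$ ($I = 8 + 285 = 293$)
$\left(-166 + 214\right) \left(-407\right) + I = \left(-166 + 214\right) \left(-407\right) + 293 = 48 \left(-407\right) + 293 = -19536 + 293 = -19243$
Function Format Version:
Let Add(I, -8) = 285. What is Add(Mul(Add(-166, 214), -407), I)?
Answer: -19243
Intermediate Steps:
I = 293 (I = Add(8, 285) = 293)
Add(Mul(Add(-166, 214), -407), I) = Add(Mul(Add(-166, 214), -407), 293) = Add(Mul(48, -407), 293) = Add(-19536, 293) = -19243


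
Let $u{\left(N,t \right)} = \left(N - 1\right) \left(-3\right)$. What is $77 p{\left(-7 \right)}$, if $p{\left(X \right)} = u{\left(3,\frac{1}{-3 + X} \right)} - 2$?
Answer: $-616$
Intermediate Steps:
$u{\left(N,t \right)} = 3 - 3 N$ ($u{\left(N,t \right)} = \left(-1 + N\right) \left(-3\right) = 3 - 3 N$)
$p{\left(X \right)} = -8$ ($p{\left(X \right)} = \left(3 - 9\right) - 2 = -6 - 2 = -8$)
$77 p{\left(-7 \right)} = 77 \left(-8\right) = -616$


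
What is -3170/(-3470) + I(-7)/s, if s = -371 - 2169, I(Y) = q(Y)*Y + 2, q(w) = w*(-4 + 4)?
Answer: 402243/440690 ≈ 0.91276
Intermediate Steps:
q(w) = 0 (q(w) = w*0 = 0)
I(Y) = 2 (I(Y) = 0*Y + 2 = 0 + 2 = 2)
s = -2540
-3170/(-3470) + I(-7)/s = -3170/(-3470) + 2/(-2540) = -3170*(-1/3470) + 2*(-1/2540) = 317/347 - 1/1270 = 402243/440690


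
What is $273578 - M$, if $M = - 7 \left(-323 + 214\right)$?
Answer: $272815$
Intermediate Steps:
$M = 763$ ($M = \left(-7\right) \left(-109\right) = 763$)
$273578 - M = 273578 - 763 = 272815$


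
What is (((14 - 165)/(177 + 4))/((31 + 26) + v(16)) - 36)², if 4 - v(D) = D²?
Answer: 1614091479961/1245737025 ≈ 1295.7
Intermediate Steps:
v(D) = 4 - D²
(((14 - 165)/(177 + 4))/((31 + 26) + v(16)) - 36)² = (((14 - 165)/(177 + 4))/((31 + 26) + (4 - 1*16²)) - 36)² = ((-151/181)/(57 + (4 - 1*256)) - 36)² = ((-151*1/181)/(57 + (4 - 256)) - 36)² = (-151/(181*(57 - 252)) - 36)² = (-151/181/(-195) - 36)² = (-151/181*(-1/195) - 36)² = (151/35295 - 36)² = (-1270469/35295)² = 1614091479961/1245737025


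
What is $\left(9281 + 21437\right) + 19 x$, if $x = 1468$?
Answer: $58610$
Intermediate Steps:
$\left(9281 + 21437\right) + 19 x = \left(9281 + 21437\right) + 19 \cdot 1468 = 30718 + 27892 = 58610$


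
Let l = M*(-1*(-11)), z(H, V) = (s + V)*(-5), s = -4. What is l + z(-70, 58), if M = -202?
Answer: -2492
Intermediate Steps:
z(H, V) = 20 - 5*V (z(H, V) = (-4 + V)*(-5) = 20 - 5*V)
l = -2222 (l = -(-202)*(-11) = -202*11 = -2222)
l + z(-70, 58) = -2222 + (20 - 5*58) = -2222 + (20 - 290) = -2222 - 270 = -2492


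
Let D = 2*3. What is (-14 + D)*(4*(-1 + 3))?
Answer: -64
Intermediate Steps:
D = 6
(-14 + D)*(4*(-1 + 3)) = (-14 + 6)*(4*(-1 + 3)) = -32*2 = -8*8 = -64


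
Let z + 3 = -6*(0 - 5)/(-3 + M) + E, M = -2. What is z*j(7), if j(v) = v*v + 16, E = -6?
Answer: -975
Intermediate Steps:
z = -15 (z = -3 + (-6*(0 - 5)/(-3 - 2) - 6) = -3 + (-(-30)/(-5) - 6) = -3 + (-(-30)*(-1)/5 - 6) = -3 + (-6*1 - 6) = -3 + (-6 - 6) = -3 - 12 = -15)
j(v) = 16 + v² (j(v) = v² + 16 = 16 + v²)
z*j(7) = -15*(16 + 7²) = -15*(16 + 49) = -15*65 = -975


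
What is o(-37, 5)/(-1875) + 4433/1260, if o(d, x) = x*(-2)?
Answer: 110993/31500 ≈ 3.5236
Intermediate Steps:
o(d, x) = -2*x
o(-37, 5)/(-1875) + 4433/1260 = -2*5/(-1875) + 4433/1260 = -10*(-1/1875) + 4433*(1/1260) = 2/375 + 4433/1260 = 110993/31500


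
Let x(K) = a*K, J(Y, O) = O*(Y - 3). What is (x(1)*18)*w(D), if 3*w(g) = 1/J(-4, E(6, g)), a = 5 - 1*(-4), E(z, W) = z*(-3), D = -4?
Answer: 3/7 ≈ 0.42857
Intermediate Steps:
E(z, W) = -3*z
J(Y, O) = O*(-3 + Y)
a = 9 (a = 5 + 4 = 9)
x(K) = 9*K
w(g) = 1/378 (w(g) = 1/(3*(((-3*6)*(-3 - 4)))) = 1/(3*((-18*(-7)))) = (1/3)/126 = (1/3)*(1/126) = 1/378)
(x(1)*18)*w(D) = ((9*1)*18)*(1/378) = (9*18)*(1/378) = 162*(1/378) = 3/7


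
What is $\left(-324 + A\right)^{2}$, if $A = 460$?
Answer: $18496$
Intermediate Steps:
$\left(-324 + A\right)^{2} = \left(-324 + 460\right)^{2} = 136^{2} = 18496$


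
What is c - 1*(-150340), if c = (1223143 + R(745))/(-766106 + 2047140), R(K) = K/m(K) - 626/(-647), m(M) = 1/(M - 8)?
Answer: 62303649089261/414414499 ≈ 1.5034e+5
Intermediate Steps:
m(M) = 1/(-8 + M)
R(K) = 626/647 + K*(-8 + K) (R(K) = K/(1/(-8 + K)) - 626/(-647) = K*(-8 + K) - 626*(-1/647) = K*(-8 + K) + 626/647 = 626/647 + K*(-8 + K))
c = 573309601/414414499 (c = (1223143 + (626/647 + 745*(-8 + 745)))/(-766106 + 2047140) = (1223143 + (626/647 + 745*737))/1281034 = (1223143 + (626/647 + 549065))*(1/1281034) = (1223143 + 355245681/647)*(1/1281034) = (1146619202/647)*(1/1281034) = 573309601/414414499 ≈ 1.3834)
c - 1*(-150340) = 573309601/414414499 - 1*(-150340) = 573309601/414414499 + 150340 = 62303649089261/414414499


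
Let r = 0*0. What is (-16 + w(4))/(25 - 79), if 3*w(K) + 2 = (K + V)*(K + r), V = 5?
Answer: 7/81 ≈ 0.086420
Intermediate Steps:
r = 0
w(K) = -⅔ + K*(5 + K)/3 (w(K) = -⅔ + ((K + 5)*(K + 0))/3 = -⅔ + ((5 + K)*K)/3 = -⅔ + (K*(5 + K))/3 = -⅔ + K*(5 + K)/3)
(-16 + w(4))/(25 - 79) = (-16 + (-⅔ + (⅓)*4² + (5/3)*4))/(25 - 79) = (-16 + (-⅔ + (⅓)*16 + 20/3))/(-54) = (-16 + (-⅔ + 16/3 + 20/3))*(-1/54) = (-16 + 34/3)*(-1/54) = -14/3*(-1/54) = 7/81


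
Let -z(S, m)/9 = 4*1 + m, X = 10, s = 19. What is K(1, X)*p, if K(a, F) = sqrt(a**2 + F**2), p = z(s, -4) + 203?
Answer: 203*sqrt(101) ≈ 2040.1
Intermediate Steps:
z(S, m) = -36 - 9*m (z(S, m) = -9*(4*1 + m) = -9*(4 + m) = -36 - 9*m)
p = 203 (p = (-36 - 9*(-4)) + 203 = (-36 + 36) + 203 = 0 + 203 = 203)
K(a, F) = sqrt(F**2 + a**2)
K(1, X)*p = sqrt(10**2 + 1**2)*203 = sqrt(100 + 1)*203 = sqrt(101)*203 = 203*sqrt(101)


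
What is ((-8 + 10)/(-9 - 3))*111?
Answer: -37/2 ≈ -18.500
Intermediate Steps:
((-8 + 10)/(-9 - 3))*111 = (2/(-12))*111 = (2*(-1/12))*111 = -⅙*111 = -37/2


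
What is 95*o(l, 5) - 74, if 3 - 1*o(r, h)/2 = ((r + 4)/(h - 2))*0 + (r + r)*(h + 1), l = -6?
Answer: 14176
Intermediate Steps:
o(r, h) = 6 - 4*r*(1 + h) (o(r, h) = 6 - 2*(((r + 4)/(h - 2))*0 + (r + r)*(h + 1)) = 6 - 2*(((4 + r)/(-2 + h))*0 + (2*r)*(1 + h)) = 6 - 2*(((4 + r)/(-2 + h))*0 + 2*r*(1 + h)) = 6 - 2*(0 + 2*r*(1 + h)) = 6 - 4*r*(1 + h))
95*o(l, 5) - 74 = 95*(6 - 4*(-6) - 4*5*(-6)) - 74 = 95*(6 + 24 + 120) - 74 = 95*150 - 74 = 14250 - 74 = 14176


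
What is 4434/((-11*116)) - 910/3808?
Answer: -322247/86768 ≈ -3.7139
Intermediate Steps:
4434/((-11*116)) - 910/3808 = 4434/(-1276) - 910*1/3808 = 4434*(-1/1276) - 65/272 = -2217/638 - 65/272 = -322247/86768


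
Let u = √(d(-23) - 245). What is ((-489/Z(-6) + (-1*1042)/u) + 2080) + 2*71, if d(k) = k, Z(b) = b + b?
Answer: 9051/4 + 521*I*√67/67 ≈ 2262.8 + 63.65*I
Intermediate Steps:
Z(b) = 2*b
u = 2*I*√67 (u = √(-23 - 245) = √(-268) = 2*I*√67 ≈ 16.371*I)
((-489/Z(-6) + (-1*1042)/u) + 2080) + 2*71 = ((-489/(2*(-6)) + (-1*1042)/((2*I*√67))) + 2080) + 2*71 = ((-489/(-12) - (-521)*I*√67/67) + 2080) + 142 = ((-489*(-1/12) + 521*I*√67/67) + 2080) + 142 = ((163/4 + 521*I*√67/67) + 2080) + 142 = (8483/4 + 521*I*√67/67) + 142 = 9051/4 + 521*I*√67/67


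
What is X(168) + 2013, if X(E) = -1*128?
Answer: 1885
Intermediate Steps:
X(E) = -128
X(168) + 2013 = -128 + 2013 = 1885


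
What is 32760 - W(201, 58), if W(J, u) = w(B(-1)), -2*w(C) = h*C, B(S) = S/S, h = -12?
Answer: 32754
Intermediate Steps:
B(S) = 1
w(C) = 6*C (w(C) = -(-6)*C = 6*C)
W(J, u) = 6 (W(J, u) = 6*1 = 6)
32760 - W(201, 58) = 32760 - 1*6 = 32760 - 6 = 32754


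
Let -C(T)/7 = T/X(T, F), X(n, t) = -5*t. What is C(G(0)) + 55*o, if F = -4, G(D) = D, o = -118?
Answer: -6490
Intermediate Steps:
X(n, t) = -5*t
C(T) = -7*T/20 (C(T) = -7*T/((-5*(-4))) = -7*T/20)
C(G(0)) + 55*o = -7/20*0 + 55*(-118) = 0 - 6490 = -6490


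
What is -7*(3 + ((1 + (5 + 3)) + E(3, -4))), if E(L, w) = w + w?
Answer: -28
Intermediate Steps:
E(L, w) = 2*w
-7*(3 + ((1 + (5 + 3)) + E(3, -4))) = -7*(3 + ((1 + (5 + 3)) + 2*(-4))) = -7*(3 + ((1 + 8) - 8)) = -7*(3 + (9 - 8)) = -7*(3 + 1) = -7*4 = -28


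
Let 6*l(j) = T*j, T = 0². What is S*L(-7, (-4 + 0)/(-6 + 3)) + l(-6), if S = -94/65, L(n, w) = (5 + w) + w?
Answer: -2162/195 ≈ -11.087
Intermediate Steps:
L(n, w) = 5 + 2*w
T = 0
l(j) = 0 (l(j) = (0*j)/6 = (⅙)*0 = 0)
S = -94/65 (S = -94*1/65 = -94/65 ≈ -1.4462)
S*L(-7, (-4 + 0)/(-6 + 3)) + l(-6) = -94*(5 + 2*((-4 + 0)/(-6 + 3)))/65 + 0 = -94*(5 + 2*(-4/(-3)))/65 + 0 = -94*(5 + 2*(-4*(-⅓)))/65 + 0 = -94*(5 + 2*(4/3))/65 + 0 = -94*(5 + 8/3)/65 + 0 = -94/65*23/3 + 0 = -2162/195 + 0 = -2162/195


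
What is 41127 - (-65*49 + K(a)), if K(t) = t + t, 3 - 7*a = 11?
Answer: 310200/7 ≈ 44314.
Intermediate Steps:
a = -8/7 (a = 3/7 - ⅐*11 = 3/7 - 11/7 = -8/7 ≈ -1.1429)
K(t) = 2*t
41127 - (-65*49 + K(a)) = 41127 - (-65*49 + 2*(-8/7)) = 41127 - (-3185 - 16/7) = 41127 - 1*(-22311/7) = 41127 + 22311/7 = 310200/7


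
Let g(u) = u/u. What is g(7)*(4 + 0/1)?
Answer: 4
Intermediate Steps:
g(u) = 1
g(7)*(4 + 0/1) = 1*(4 + 0/1) = 1*(4 + 0*1) = 1*(4 + 0) = 1*4 = 4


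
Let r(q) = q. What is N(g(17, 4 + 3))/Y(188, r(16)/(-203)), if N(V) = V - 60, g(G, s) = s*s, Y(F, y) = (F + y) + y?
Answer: -2233/38132 ≈ -0.058560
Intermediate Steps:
Y(F, y) = F + 2*y
g(G, s) = s²
N(V) = -60 + V
N(g(17, 4 + 3))/Y(188, r(16)/(-203)) = (-60 + (4 + 3)²)/(188 + 2*(16/(-203))) = (-60 + 7²)/(188 + 2*(16*(-1/203))) = (-60 + 49)/(188 + 2*(-16/203)) = -11/(188 - 32/203) = -11/38132/203 = -11*203/38132 = -2233/38132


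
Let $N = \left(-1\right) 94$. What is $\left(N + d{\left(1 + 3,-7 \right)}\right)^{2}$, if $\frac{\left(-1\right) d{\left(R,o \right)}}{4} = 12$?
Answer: $20164$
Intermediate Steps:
$d{\left(R,o \right)} = -48$ ($d{\left(R,o \right)} = \left(-4\right) 12 = -48$)
$N = -94$
$\left(N + d{\left(1 + 3,-7 \right)}\right)^{2} = \left(-94 - 48\right)^{2} = \left(-142\right)^{2} = 20164$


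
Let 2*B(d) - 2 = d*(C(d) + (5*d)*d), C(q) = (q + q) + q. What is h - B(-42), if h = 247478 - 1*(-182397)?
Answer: 612448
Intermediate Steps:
C(q) = 3*q (C(q) = 2*q + q = 3*q)
B(d) = 1 + d*(3*d + 5*d²)/2 (B(d) = 1 + (d*(3*d + (5*d)*d))/2 = 1 + (d*(3*d + 5*d²))/2 = 1 + d*(3*d + 5*d²)/2)
h = 429875 (h = 247478 + 182397 = 429875)
h - B(-42) = 429875 - (1 + (3/2)*(-42)² + (5/2)*(-42)³) = 429875 - (1 + (3/2)*1764 + (5/2)*(-74088)) = 429875 - (1 + 2646 - 185220) = 429875 - 1*(-182573) = 429875 + 182573 = 612448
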